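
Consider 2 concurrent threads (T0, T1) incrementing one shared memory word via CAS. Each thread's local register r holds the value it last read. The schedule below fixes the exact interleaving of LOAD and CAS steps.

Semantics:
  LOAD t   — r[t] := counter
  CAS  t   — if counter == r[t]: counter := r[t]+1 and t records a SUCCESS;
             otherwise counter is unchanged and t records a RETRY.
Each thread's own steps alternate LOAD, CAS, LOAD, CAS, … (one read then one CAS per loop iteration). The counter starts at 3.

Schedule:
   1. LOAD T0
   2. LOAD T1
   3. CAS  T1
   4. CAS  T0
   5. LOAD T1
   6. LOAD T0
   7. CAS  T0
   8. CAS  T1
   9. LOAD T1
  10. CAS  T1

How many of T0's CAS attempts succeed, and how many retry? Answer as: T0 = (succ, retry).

1. LOAD T0 → mem=3 r[T0]=3 [LOAD]
2. LOAD T1 → mem=3 r[T1]=3 [LOAD]
3. CAS T1 → mem=4 r[T1]=3 [OK]
4. CAS T0 → mem=4 r[T0]=3 [RETRY]
5. LOAD T1 → mem=4 r[T1]=4 [LOAD]
6. LOAD T0 → mem=4 r[T0]=4 [LOAD]
7. CAS T0 → mem=5 r[T0]=4 [OK]
8. CAS T1 → mem=5 r[T1]=4 [RETRY]
9. LOAD T1 → mem=5 r[T1]=5 [LOAD]
10. CAS T1 → mem=6 r[T1]=5 [OK]

T0 = (1, 1)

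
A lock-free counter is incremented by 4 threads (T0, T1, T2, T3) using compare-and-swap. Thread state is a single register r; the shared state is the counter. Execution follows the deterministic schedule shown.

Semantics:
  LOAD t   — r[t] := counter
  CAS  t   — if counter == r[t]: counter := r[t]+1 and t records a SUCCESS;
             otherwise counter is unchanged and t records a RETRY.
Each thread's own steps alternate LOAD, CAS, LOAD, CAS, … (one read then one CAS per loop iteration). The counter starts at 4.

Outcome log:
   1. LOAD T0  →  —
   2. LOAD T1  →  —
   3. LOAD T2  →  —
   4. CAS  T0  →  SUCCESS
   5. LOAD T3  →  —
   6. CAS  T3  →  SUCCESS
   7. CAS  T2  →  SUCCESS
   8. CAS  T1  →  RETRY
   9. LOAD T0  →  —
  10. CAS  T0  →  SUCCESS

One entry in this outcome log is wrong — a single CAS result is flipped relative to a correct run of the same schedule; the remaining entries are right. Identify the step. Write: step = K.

Reference trace:
[1] T0.load  rd  (counter 4, T0.r 4)
[2] T1.load  rd  (counter 4, T1.r 4)
[3] T2.load  rd  (counter 4, T2.r 4)
[4] T0.cas  hit  (counter 5, T0.r 4)
[5] T3.load  rd  (counter 5, T3.r 5)
[6] T3.cas  hit  (counter 6, T3.r 5)
[7] T2.cas  miss  (counter 6, T2.r 4)
[8] T1.cas  miss  (counter 6, T1.r 4)
[9] T0.load  rd  (counter 6, T0.r 6)
[10] T0.cas  hit  (counter 7, T0.r 6)
Log disagrees first at step 7.

step = 7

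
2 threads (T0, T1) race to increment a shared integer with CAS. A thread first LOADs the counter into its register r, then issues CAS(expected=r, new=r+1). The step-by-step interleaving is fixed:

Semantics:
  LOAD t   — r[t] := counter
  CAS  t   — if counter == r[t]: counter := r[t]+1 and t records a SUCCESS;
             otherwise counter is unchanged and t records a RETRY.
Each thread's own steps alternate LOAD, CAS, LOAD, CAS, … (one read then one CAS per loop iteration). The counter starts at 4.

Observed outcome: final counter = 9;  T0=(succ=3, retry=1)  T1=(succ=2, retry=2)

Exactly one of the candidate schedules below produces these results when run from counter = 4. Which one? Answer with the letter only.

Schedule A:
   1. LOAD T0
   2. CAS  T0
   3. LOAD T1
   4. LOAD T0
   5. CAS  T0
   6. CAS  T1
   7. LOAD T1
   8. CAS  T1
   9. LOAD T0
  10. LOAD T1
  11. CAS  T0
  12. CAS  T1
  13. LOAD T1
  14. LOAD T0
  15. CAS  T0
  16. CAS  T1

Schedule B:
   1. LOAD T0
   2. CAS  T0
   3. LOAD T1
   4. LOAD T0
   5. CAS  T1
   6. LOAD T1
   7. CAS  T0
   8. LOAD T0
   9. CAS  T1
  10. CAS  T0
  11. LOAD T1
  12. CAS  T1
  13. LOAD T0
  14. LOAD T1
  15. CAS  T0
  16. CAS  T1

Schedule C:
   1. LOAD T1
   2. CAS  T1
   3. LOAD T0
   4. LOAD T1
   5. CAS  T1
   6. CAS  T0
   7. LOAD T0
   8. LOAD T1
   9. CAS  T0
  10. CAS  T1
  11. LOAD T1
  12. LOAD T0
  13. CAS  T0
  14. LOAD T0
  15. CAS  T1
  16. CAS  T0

Simulating candidate C:
   1) LOAD T1:  M=4  r_T1=4
   2) CAS  T1:  M=5  r_T1=4 ✓
   3) LOAD T0:  M=5  r_T0=5
   4) LOAD T1:  M=5  r_T1=5
   5) CAS  T1:  M=6  r_T1=5 ✓
   6) CAS  T0:  M=6  r_T0=5 ✗
   7) LOAD T0:  M=6  r_T0=6
   8) LOAD T1:  M=6  r_T1=6
   9) CAS  T0:  M=7  r_T0=6 ✓
  10) CAS  T1:  M=7  r_T1=6 ✗
  11) LOAD T1:  M=7  r_T1=7
  12) LOAD T0:  M=7  r_T0=7
  13) CAS  T0:  M=8  r_T0=7 ✓
  14) LOAD T0:  M=8  r_T0=8
  15) CAS  T1:  M=8  r_T1=7 ✗
  16) CAS  T0:  M=9  r_T0=8 ✓

C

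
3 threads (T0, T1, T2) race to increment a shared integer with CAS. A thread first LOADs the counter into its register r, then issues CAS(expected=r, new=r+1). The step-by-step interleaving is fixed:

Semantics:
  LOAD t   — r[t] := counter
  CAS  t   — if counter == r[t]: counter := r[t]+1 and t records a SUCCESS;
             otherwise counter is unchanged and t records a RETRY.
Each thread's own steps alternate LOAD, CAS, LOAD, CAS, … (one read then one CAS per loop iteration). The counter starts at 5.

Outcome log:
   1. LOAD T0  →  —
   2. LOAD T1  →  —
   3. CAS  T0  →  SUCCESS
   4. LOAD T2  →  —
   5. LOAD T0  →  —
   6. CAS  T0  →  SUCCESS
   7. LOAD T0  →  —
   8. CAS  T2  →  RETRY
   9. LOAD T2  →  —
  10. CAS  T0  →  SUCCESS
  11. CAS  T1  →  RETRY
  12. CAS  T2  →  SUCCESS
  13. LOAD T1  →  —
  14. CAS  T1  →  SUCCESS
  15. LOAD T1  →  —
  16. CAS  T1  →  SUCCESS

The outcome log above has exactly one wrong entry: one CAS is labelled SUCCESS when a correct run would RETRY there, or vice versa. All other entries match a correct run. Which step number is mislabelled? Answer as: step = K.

step = 12

Re-executing:
T0 LOAD — after: cnt=5, r=5 — load
T1 LOAD — after: cnt=5, r=5 — load
T0 CAS — after: cnt=6, r=5 — ok
T2 LOAD — after: cnt=6, r=6 — load
T0 LOAD — after: cnt=6, r=6 — load
T0 CAS — after: cnt=7, r=6 — ok
T0 LOAD — after: cnt=7, r=7 — load
T2 CAS — after: cnt=7, r=6 — retry
T2 LOAD — after: cnt=7, r=7 — load
T0 CAS — after: cnt=8, r=7 — ok
T1 CAS — after: cnt=8, r=5 — retry
T2 CAS — after: cnt=8, r=7 — retry
T1 LOAD — after: cnt=8, r=8 — load
T1 CAS — after: cnt=9, r=8 — ok
T1 LOAD — after: cnt=9, r=9 — load
T1 CAS — after: cnt=10, r=9 — ok
Flip is step 12.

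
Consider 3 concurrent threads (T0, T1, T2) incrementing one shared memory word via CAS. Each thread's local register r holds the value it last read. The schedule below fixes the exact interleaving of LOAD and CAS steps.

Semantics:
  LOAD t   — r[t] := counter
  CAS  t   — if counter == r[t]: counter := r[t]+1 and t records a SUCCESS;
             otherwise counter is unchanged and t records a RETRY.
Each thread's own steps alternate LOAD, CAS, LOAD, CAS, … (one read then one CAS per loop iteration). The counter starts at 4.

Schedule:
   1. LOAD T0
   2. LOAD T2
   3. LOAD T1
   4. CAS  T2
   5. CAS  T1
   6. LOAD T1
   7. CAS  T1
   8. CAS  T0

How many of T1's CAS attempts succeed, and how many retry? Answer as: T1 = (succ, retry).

#1 T0 reads 4
#2 T2 reads 4
#3 T1 reads 4
#4 T2 CAS(4→5) writes; counter now 5
#5 T1 CAS(4→5) fails; counter now 5
#6 T1 reads 5
#7 T1 CAS(5→6) writes; counter now 6
#8 T0 CAS(4→5) fails; counter now 6

T1 = (1, 1)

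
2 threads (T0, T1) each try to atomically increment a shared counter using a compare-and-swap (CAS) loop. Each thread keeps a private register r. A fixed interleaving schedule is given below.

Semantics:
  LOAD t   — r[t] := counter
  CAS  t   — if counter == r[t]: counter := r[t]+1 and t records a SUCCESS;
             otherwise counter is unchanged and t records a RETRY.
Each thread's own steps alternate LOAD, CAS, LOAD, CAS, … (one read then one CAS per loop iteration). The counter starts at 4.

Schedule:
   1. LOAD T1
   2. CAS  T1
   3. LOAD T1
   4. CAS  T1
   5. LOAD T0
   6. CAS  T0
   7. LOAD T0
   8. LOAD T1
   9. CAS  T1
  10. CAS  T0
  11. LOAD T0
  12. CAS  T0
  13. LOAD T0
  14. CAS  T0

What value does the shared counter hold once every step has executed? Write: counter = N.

counter = 10

#1 T1 reads 4
#2 T1 CAS(4→5) writes; counter now 5
#3 T1 reads 5
#4 T1 CAS(5→6) writes; counter now 6
#5 T0 reads 6
#6 T0 CAS(6→7) writes; counter now 7
#7 T0 reads 7
#8 T1 reads 7
#9 T1 CAS(7→8) writes; counter now 8
#10 T0 CAS(7→8) fails; counter now 8
#11 T0 reads 8
#12 T0 CAS(8→9) writes; counter now 9
#13 T0 reads 9
#14 T0 CAS(9→10) writes; counter now 10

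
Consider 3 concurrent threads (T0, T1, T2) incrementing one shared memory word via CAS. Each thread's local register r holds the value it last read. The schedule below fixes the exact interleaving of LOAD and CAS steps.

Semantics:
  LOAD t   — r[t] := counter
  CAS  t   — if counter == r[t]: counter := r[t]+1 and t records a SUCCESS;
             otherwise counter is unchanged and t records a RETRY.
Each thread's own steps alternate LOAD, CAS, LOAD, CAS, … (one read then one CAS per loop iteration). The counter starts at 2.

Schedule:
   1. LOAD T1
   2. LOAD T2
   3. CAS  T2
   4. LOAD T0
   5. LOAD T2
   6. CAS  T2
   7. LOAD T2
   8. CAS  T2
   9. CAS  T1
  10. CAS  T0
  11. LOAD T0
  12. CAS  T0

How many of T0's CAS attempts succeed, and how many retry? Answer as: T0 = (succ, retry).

T1 LOAD — after: cnt=2, r=2 — load
T2 LOAD — after: cnt=2, r=2 — load
T2 CAS — after: cnt=3, r=2 — ok
T0 LOAD — after: cnt=3, r=3 — load
T2 LOAD — after: cnt=3, r=3 — load
T2 CAS — after: cnt=4, r=3 — ok
T2 LOAD — after: cnt=4, r=4 — load
T2 CAS — after: cnt=5, r=4 — ok
T1 CAS — after: cnt=5, r=2 — retry
T0 CAS — after: cnt=5, r=3 — retry
T0 LOAD — after: cnt=5, r=5 — load
T0 CAS — after: cnt=6, r=5 — ok

T0 = (1, 1)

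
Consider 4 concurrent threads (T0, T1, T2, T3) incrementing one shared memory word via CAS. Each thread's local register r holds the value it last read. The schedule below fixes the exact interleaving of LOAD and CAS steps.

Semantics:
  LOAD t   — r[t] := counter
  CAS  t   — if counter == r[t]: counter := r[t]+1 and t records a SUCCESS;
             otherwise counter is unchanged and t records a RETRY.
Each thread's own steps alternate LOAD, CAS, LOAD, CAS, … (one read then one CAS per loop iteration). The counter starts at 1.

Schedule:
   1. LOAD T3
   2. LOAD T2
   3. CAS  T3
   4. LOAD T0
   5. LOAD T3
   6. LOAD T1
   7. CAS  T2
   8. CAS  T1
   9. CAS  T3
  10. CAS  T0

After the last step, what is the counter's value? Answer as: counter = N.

[1] T3.load  rd  (counter 1, T3.r 1)
[2] T2.load  rd  (counter 1, T2.r 1)
[3] T3.cas  hit  (counter 2, T3.r 1)
[4] T0.load  rd  (counter 2, T0.r 2)
[5] T3.load  rd  (counter 2, T3.r 2)
[6] T1.load  rd  (counter 2, T1.r 2)
[7] T2.cas  miss  (counter 2, T2.r 1)
[8] T1.cas  hit  (counter 3, T1.r 2)
[9] T3.cas  miss  (counter 3, T3.r 2)
[10] T0.cas  miss  (counter 3, T0.r 2)

counter = 3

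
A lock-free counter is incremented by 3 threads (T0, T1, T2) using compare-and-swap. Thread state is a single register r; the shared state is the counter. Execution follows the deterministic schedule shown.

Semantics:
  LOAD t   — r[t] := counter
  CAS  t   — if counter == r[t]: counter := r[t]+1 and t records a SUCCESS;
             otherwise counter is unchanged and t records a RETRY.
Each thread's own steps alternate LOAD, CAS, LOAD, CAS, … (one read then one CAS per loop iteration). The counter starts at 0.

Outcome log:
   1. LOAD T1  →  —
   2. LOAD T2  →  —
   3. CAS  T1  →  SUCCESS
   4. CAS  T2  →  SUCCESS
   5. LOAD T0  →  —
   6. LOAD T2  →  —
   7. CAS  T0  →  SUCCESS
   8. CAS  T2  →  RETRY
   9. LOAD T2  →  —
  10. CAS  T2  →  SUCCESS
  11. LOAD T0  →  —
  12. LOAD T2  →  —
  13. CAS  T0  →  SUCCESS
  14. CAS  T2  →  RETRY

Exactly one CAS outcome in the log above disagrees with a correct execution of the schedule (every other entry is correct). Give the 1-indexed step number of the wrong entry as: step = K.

step = 4

Reference trace:
[1] T1.load  rd  (counter 0, T1.r 0)
[2] T2.load  rd  (counter 0, T2.r 0)
[3] T1.cas  hit  (counter 1, T1.r 0)
[4] T2.cas  miss  (counter 1, T2.r 0)
[5] T0.load  rd  (counter 1, T0.r 1)
[6] T2.load  rd  (counter 1, T2.r 1)
[7] T0.cas  hit  (counter 2, T0.r 1)
[8] T2.cas  miss  (counter 2, T2.r 1)
[9] T2.load  rd  (counter 2, T2.r 2)
[10] T2.cas  hit  (counter 3, T2.r 2)
[11] T0.load  rd  (counter 3, T0.r 3)
[12] T2.load  rd  (counter 3, T2.r 3)
[13] T0.cas  hit  (counter 4, T0.r 3)
[14] T2.cas  miss  (counter 4, T2.r 3)
Mismatch at 4.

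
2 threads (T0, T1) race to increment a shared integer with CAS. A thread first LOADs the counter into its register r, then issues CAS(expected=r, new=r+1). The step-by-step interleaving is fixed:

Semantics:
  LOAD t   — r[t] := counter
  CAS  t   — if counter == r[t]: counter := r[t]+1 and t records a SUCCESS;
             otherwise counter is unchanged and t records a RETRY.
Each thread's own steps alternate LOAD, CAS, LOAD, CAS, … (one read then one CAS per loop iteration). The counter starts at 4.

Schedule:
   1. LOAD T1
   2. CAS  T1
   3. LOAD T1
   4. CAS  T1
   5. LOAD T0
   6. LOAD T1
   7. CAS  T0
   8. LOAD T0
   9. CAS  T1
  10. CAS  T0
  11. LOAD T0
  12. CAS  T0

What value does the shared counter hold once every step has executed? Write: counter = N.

#1 T1 reads 4
#2 T1 CAS(4→5) writes; counter now 5
#3 T1 reads 5
#4 T1 CAS(5→6) writes; counter now 6
#5 T0 reads 6
#6 T1 reads 6
#7 T0 CAS(6→7) writes; counter now 7
#8 T0 reads 7
#9 T1 CAS(6→7) fails; counter now 7
#10 T0 CAS(7→8) writes; counter now 8
#11 T0 reads 8
#12 T0 CAS(8→9) writes; counter now 9

counter = 9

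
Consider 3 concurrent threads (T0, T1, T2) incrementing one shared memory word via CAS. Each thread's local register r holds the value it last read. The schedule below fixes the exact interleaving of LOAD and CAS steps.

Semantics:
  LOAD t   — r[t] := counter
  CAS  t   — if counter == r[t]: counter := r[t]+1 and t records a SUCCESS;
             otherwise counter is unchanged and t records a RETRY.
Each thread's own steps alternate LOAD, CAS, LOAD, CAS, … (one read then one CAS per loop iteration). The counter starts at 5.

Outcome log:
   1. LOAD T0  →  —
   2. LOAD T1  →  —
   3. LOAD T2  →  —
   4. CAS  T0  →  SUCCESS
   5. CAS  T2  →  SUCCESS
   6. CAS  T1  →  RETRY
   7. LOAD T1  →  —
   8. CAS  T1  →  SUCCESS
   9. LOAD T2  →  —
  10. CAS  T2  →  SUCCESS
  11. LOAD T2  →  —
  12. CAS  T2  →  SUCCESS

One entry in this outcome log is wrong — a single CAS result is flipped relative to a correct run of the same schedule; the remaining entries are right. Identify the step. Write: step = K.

step = 5

Re-executing:
T0 LOAD — after: cnt=5, r=5 — load
T1 LOAD — after: cnt=5, r=5 — load
T2 LOAD — after: cnt=5, r=5 — load
T0 CAS — after: cnt=6, r=5 — ok
T2 CAS — after: cnt=6, r=5 — retry
T1 CAS — after: cnt=6, r=5 — retry
T1 LOAD — after: cnt=6, r=6 — load
T1 CAS — after: cnt=7, r=6 — ok
T2 LOAD — after: cnt=7, r=7 — load
T2 CAS — after: cnt=8, r=7 — ok
T2 LOAD — after: cnt=8, r=8 — load
T2 CAS — after: cnt=9, r=8 — ok
Flip is step 5.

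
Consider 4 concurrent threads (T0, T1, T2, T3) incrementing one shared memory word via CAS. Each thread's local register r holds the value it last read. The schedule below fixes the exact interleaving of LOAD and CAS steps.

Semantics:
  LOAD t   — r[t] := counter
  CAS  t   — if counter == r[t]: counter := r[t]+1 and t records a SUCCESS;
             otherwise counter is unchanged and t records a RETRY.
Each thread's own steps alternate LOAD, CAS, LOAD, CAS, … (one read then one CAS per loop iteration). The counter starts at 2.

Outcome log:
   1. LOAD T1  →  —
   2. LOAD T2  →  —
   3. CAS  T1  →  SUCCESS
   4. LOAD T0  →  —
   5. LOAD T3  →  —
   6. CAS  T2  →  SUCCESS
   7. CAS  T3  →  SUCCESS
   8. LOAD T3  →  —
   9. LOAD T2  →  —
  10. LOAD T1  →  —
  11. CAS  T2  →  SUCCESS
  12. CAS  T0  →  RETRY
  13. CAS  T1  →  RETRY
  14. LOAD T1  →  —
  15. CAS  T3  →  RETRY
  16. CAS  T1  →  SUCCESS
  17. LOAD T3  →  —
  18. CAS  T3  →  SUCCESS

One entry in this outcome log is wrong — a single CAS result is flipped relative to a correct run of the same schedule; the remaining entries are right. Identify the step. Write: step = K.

step = 6

Re-executing:
[1] T1.load  rd  (counter 2, T1.r 2)
[2] T2.load  rd  (counter 2, T2.r 2)
[3] T1.cas  hit  (counter 3, T1.r 2)
[4] T0.load  rd  (counter 3, T0.r 3)
[5] T3.load  rd  (counter 3, T3.r 3)
[6] T2.cas  miss  (counter 3, T2.r 2)
[7] T3.cas  hit  (counter 4, T3.r 3)
[8] T3.load  rd  (counter 4, T3.r 4)
[9] T2.load  rd  (counter 4, T2.r 4)
[10] T1.load  rd  (counter 4, T1.r 4)
[11] T2.cas  hit  (counter 5, T2.r 4)
[12] T0.cas  miss  (counter 5, T0.r 3)
[13] T1.cas  miss  (counter 5, T1.r 4)
[14] T1.load  rd  (counter 5, T1.r 5)
[15] T3.cas  miss  (counter 5, T3.r 4)
[16] T1.cas  hit  (counter 6, T1.r 5)
[17] T3.load  rd  (counter 6, T3.r 6)
[18] T3.cas  hit  (counter 7, T3.r 6)
Log disagrees first at step 6.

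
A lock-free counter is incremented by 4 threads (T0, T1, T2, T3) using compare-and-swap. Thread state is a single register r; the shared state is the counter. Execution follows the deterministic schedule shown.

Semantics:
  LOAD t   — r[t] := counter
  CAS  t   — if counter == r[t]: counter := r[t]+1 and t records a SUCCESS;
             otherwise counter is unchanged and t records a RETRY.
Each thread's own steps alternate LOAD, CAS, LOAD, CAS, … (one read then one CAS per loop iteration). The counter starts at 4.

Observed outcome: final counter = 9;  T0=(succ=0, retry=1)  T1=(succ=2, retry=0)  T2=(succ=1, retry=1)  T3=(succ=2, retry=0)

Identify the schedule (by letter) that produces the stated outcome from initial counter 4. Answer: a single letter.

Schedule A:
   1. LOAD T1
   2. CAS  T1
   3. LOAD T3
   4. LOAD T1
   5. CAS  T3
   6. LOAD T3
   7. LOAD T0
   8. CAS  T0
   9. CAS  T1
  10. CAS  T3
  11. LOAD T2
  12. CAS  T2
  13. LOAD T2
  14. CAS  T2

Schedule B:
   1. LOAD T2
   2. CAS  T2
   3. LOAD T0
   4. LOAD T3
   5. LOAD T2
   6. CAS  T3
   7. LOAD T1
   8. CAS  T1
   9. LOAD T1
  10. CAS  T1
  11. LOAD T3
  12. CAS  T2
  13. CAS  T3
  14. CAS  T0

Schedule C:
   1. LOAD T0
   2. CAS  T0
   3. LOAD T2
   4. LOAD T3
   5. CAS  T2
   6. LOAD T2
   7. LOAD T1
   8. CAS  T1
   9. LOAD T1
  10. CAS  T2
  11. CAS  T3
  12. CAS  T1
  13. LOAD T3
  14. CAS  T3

Simulating candidate B:
[1] T2.load  rd  (counter 4, T2.r 4)
[2] T2.cas  hit  (counter 5, T2.r 4)
[3] T0.load  rd  (counter 5, T0.r 5)
[4] T3.load  rd  (counter 5, T3.r 5)
[5] T2.load  rd  (counter 5, T2.r 5)
[6] T3.cas  hit  (counter 6, T3.r 5)
[7] T1.load  rd  (counter 6, T1.r 6)
[8] T1.cas  hit  (counter 7, T1.r 6)
[9] T1.load  rd  (counter 7, T1.r 7)
[10] T1.cas  hit  (counter 8, T1.r 7)
[11] T3.load  rd  (counter 8, T3.r 8)
[12] T2.cas  miss  (counter 8, T2.r 5)
[13] T3.cas  hit  (counter 9, T3.r 8)
[14] T0.cas  miss  (counter 9, T0.r 5)

B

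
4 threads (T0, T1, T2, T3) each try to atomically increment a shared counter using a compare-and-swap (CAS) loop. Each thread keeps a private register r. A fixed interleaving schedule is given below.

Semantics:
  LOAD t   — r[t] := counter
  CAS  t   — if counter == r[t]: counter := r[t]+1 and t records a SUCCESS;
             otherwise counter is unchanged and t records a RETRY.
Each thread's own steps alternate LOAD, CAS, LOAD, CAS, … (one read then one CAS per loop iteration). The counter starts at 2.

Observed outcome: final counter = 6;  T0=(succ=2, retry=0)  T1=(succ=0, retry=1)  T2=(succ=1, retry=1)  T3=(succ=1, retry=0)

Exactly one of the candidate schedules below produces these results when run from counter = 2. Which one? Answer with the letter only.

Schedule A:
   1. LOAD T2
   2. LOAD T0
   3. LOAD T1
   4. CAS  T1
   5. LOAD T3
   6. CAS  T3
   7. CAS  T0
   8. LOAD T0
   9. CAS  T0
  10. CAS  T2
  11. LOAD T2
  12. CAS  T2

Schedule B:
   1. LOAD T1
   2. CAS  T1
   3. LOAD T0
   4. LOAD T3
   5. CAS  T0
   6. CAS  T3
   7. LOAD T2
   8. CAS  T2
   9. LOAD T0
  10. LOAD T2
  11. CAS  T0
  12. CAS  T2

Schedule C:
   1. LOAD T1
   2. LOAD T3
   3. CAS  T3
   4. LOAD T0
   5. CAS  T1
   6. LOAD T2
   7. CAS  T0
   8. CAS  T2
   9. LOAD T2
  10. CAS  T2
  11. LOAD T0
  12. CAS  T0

Tracing schedule C:
   1) LOAD T1:  M=2  r_T1=2
   2) LOAD T3:  M=2  r_T3=2
   3) CAS  T3:  M=3  r_T3=2 ✓
   4) LOAD T0:  M=3  r_T0=3
   5) CAS  T1:  M=3  r_T1=2 ✗
   6) LOAD T2:  M=3  r_T2=3
   7) CAS  T0:  M=4  r_T0=3 ✓
   8) CAS  T2:  M=4  r_T2=3 ✗
   9) LOAD T2:  M=4  r_T2=4
  10) CAS  T2:  M=5  r_T2=4 ✓
  11) LOAD T0:  M=5  r_T0=5
  12) CAS  T0:  M=6  r_T0=5 ✓

C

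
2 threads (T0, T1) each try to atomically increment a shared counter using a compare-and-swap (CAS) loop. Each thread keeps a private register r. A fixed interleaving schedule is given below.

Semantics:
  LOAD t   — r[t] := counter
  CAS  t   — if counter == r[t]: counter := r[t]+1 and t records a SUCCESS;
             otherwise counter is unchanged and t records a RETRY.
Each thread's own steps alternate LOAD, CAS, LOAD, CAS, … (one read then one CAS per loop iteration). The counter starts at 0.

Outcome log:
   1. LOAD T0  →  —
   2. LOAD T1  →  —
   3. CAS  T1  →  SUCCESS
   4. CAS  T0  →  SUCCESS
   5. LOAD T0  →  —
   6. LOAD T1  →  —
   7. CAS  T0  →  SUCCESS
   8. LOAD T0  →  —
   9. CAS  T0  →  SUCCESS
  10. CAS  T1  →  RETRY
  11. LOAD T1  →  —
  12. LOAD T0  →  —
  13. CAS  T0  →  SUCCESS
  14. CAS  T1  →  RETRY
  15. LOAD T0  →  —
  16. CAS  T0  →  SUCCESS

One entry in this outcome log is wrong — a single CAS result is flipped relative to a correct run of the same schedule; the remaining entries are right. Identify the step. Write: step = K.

Correct run:
#1 T0 reads 0
#2 T1 reads 0
#3 T1 CAS(0→1) writes; counter now 1
#4 T0 CAS(0→1) fails; counter now 1
#5 T0 reads 1
#6 T1 reads 1
#7 T0 CAS(1→2) writes; counter now 2
#8 T0 reads 2
#9 T0 CAS(2→3) writes; counter now 3
#10 T1 CAS(1→2) fails; counter now 3
#11 T1 reads 3
#12 T0 reads 3
#13 T0 CAS(3→4) writes; counter now 4
#14 T1 CAS(3→4) fails; counter now 4
#15 T0 reads 4
#16 T0 CAS(4→5) writes; counter now 5
Mismatch at 4.

step = 4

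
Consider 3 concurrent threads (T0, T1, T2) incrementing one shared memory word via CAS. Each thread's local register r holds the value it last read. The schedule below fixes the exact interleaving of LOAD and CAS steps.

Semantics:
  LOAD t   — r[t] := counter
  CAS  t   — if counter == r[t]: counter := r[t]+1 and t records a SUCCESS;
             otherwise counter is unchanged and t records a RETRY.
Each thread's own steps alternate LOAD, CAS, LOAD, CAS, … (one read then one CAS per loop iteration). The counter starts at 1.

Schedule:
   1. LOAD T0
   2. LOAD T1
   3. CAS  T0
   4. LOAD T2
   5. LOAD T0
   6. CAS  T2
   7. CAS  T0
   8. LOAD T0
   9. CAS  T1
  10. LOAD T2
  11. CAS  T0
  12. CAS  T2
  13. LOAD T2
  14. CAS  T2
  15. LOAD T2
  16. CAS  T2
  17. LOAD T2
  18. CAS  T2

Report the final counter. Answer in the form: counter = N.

[1] T0.load  rd  (counter 1, T0.r 1)
[2] T1.load  rd  (counter 1, T1.r 1)
[3] T0.cas  hit  (counter 2, T0.r 1)
[4] T2.load  rd  (counter 2, T2.r 2)
[5] T0.load  rd  (counter 2, T0.r 2)
[6] T2.cas  hit  (counter 3, T2.r 2)
[7] T0.cas  miss  (counter 3, T0.r 2)
[8] T0.load  rd  (counter 3, T0.r 3)
[9] T1.cas  miss  (counter 3, T1.r 1)
[10] T2.load  rd  (counter 3, T2.r 3)
[11] T0.cas  hit  (counter 4, T0.r 3)
[12] T2.cas  miss  (counter 4, T2.r 3)
[13] T2.load  rd  (counter 4, T2.r 4)
[14] T2.cas  hit  (counter 5, T2.r 4)
[15] T2.load  rd  (counter 5, T2.r 5)
[16] T2.cas  hit  (counter 6, T2.r 5)
[17] T2.load  rd  (counter 6, T2.r 6)
[18] T2.cas  hit  (counter 7, T2.r 6)

counter = 7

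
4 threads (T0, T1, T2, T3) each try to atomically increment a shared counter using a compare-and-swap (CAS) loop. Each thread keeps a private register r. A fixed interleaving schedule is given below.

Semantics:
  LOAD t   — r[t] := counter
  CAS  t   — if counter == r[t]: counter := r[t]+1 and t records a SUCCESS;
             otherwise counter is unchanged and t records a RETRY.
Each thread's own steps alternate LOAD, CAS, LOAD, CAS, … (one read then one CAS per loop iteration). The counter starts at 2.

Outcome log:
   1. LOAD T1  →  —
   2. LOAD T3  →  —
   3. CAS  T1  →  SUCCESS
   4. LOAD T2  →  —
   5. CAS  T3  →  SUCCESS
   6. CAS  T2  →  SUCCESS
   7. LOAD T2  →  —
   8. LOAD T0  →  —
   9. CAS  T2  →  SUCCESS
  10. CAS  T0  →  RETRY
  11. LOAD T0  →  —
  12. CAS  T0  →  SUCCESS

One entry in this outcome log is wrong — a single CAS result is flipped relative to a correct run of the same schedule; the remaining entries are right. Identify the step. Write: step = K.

step = 5

Correct run:
T1 LOAD — after: cnt=2, r=2 — load
T3 LOAD — after: cnt=2, r=2 — load
T1 CAS — after: cnt=3, r=2 — ok
T2 LOAD — after: cnt=3, r=3 — load
T3 CAS — after: cnt=3, r=2 — retry
T2 CAS — after: cnt=4, r=3 — ok
T2 LOAD — after: cnt=4, r=4 — load
T0 LOAD — after: cnt=4, r=4 — load
T2 CAS — after: cnt=5, r=4 — ok
T0 CAS — after: cnt=5, r=4 — retry
T0 LOAD — after: cnt=5, r=5 — load
T0 CAS — after: cnt=6, r=5 — ok
Log disagrees first at step 5.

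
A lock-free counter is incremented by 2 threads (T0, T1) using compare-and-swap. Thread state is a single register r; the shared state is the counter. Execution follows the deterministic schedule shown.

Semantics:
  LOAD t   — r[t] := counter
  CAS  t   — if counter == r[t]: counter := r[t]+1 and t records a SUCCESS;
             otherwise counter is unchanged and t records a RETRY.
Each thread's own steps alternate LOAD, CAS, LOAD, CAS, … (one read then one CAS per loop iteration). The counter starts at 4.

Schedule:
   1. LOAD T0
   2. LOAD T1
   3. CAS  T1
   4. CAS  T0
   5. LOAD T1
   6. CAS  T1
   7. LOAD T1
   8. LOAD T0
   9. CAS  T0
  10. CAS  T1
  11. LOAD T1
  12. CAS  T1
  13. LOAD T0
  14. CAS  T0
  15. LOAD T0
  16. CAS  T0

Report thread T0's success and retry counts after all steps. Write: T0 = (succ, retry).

#1 T0 reads 4
#2 T1 reads 4
#3 T1 CAS(4→5) writes; counter now 5
#4 T0 CAS(4→5) fails; counter now 5
#5 T1 reads 5
#6 T1 CAS(5→6) writes; counter now 6
#7 T1 reads 6
#8 T0 reads 6
#9 T0 CAS(6→7) writes; counter now 7
#10 T1 CAS(6→7) fails; counter now 7
#11 T1 reads 7
#12 T1 CAS(7→8) writes; counter now 8
#13 T0 reads 8
#14 T0 CAS(8→9) writes; counter now 9
#15 T0 reads 9
#16 T0 CAS(9→10) writes; counter now 10

T0 = (3, 1)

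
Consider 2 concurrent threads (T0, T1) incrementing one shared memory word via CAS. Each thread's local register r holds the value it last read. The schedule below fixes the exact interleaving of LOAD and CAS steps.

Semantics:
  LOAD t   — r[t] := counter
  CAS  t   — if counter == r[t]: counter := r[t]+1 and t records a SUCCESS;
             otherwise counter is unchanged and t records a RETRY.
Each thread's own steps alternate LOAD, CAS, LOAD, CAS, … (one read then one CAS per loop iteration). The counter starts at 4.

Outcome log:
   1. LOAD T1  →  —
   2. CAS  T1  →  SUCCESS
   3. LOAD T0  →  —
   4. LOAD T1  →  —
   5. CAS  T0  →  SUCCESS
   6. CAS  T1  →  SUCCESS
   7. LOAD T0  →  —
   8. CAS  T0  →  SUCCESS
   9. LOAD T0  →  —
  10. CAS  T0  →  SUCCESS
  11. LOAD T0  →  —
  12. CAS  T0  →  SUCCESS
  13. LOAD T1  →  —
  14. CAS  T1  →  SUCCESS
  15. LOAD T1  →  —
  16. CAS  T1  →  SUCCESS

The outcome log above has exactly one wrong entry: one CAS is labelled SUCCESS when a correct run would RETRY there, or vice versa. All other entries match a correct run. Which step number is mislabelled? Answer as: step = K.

step = 6

Re-executing:
1. LOAD T1 → mem=4 r[T1]=4 [LOAD]
2. CAS T1 → mem=5 r[T1]=4 [OK]
3. LOAD T0 → mem=5 r[T0]=5 [LOAD]
4. LOAD T1 → mem=5 r[T1]=5 [LOAD]
5. CAS T0 → mem=6 r[T0]=5 [OK]
6. CAS T1 → mem=6 r[T1]=5 [RETRY]
7. LOAD T0 → mem=6 r[T0]=6 [LOAD]
8. CAS T0 → mem=7 r[T0]=6 [OK]
9. LOAD T0 → mem=7 r[T0]=7 [LOAD]
10. CAS T0 → mem=8 r[T0]=7 [OK]
11. LOAD T0 → mem=8 r[T0]=8 [LOAD]
12. CAS T0 → mem=9 r[T0]=8 [OK]
13. LOAD T1 → mem=9 r[T1]=9 [LOAD]
14. CAS T1 → mem=10 r[T1]=9 [OK]
15. LOAD T1 → mem=10 r[T1]=10 [LOAD]
16. CAS T1 → mem=11 r[T1]=10 [OK]
Flip is step 6.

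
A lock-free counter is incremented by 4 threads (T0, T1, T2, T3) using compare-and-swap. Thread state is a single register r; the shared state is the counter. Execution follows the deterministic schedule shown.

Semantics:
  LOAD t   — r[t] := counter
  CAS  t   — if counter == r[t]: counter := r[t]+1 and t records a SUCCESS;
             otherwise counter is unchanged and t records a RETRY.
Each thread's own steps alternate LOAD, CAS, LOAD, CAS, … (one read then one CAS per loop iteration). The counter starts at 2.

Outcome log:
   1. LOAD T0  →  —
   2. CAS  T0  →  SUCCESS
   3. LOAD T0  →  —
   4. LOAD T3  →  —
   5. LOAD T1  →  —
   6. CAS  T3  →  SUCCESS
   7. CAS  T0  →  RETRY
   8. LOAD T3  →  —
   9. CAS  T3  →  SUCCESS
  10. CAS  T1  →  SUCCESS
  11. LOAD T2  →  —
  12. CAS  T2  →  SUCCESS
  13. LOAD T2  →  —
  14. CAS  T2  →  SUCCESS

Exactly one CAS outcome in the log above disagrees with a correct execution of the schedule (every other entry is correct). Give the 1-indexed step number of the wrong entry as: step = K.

step = 10

Re-executing:
1. LOAD T0 → mem=2 r[T0]=2 [LOAD]
2. CAS T0 → mem=3 r[T0]=2 [OK]
3. LOAD T0 → mem=3 r[T0]=3 [LOAD]
4. LOAD T3 → mem=3 r[T3]=3 [LOAD]
5. LOAD T1 → mem=3 r[T1]=3 [LOAD]
6. CAS T3 → mem=4 r[T3]=3 [OK]
7. CAS T0 → mem=4 r[T0]=3 [RETRY]
8. LOAD T3 → mem=4 r[T3]=4 [LOAD]
9. CAS T3 → mem=5 r[T3]=4 [OK]
10. CAS T1 → mem=5 r[T1]=3 [RETRY]
11. LOAD T2 → mem=5 r[T2]=5 [LOAD]
12. CAS T2 → mem=6 r[T2]=5 [OK]
13. LOAD T2 → mem=6 r[T2]=6 [LOAD]
14. CAS T2 → mem=7 r[T2]=6 [OK]
Log disagrees first at step 10.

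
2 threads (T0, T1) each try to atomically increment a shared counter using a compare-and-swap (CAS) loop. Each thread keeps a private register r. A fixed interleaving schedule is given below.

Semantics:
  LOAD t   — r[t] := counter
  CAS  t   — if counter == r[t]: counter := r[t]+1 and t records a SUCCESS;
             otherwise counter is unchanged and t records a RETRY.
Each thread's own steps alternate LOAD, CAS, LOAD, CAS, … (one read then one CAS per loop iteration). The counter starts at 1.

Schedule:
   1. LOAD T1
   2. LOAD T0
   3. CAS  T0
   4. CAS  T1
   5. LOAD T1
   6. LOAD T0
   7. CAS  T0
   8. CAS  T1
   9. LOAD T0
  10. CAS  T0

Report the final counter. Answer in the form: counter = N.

counter = 4

step 1: T1 LOAD ⇒ load; ctr=1 reg=1
step 2: T0 LOAD ⇒ load; ctr=1 reg=1
step 3: T0 CAS ⇒ ok; ctr=2 reg=1
step 4: T1 CAS ⇒ retry; ctr=2 reg=1
step 5: T1 LOAD ⇒ load; ctr=2 reg=2
step 6: T0 LOAD ⇒ load; ctr=2 reg=2
step 7: T0 CAS ⇒ ok; ctr=3 reg=2
step 8: T1 CAS ⇒ retry; ctr=3 reg=2
step 9: T0 LOAD ⇒ load; ctr=3 reg=3
step 10: T0 CAS ⇒ ok; ctr=4 reg=3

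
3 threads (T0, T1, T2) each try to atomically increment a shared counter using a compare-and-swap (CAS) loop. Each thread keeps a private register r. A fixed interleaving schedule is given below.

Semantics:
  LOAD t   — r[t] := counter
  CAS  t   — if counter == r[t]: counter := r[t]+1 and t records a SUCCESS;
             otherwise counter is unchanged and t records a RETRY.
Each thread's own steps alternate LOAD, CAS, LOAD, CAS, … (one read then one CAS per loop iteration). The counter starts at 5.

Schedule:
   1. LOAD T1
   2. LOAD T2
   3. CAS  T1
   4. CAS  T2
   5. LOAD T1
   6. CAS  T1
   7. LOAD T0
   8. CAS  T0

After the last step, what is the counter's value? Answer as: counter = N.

   1) LOAD T1:  M=5  r_T1=5
   2) LOAD T2:  M=5  r_T2=5
   3) CAS  T1:  M=6  r_T1=5 ✓
   4) CAS  T2:  M=6  r_T2=5 ✗
   5) LOAD T1:  M=6  r_T1=6
   6) CAS  T1:  M=7  r_T1=6 ✓
   7) LOAD T0:  M=7  r_T0=7
   8) CAS  T0:  M=8  r_T0=7 ✓

counter = 8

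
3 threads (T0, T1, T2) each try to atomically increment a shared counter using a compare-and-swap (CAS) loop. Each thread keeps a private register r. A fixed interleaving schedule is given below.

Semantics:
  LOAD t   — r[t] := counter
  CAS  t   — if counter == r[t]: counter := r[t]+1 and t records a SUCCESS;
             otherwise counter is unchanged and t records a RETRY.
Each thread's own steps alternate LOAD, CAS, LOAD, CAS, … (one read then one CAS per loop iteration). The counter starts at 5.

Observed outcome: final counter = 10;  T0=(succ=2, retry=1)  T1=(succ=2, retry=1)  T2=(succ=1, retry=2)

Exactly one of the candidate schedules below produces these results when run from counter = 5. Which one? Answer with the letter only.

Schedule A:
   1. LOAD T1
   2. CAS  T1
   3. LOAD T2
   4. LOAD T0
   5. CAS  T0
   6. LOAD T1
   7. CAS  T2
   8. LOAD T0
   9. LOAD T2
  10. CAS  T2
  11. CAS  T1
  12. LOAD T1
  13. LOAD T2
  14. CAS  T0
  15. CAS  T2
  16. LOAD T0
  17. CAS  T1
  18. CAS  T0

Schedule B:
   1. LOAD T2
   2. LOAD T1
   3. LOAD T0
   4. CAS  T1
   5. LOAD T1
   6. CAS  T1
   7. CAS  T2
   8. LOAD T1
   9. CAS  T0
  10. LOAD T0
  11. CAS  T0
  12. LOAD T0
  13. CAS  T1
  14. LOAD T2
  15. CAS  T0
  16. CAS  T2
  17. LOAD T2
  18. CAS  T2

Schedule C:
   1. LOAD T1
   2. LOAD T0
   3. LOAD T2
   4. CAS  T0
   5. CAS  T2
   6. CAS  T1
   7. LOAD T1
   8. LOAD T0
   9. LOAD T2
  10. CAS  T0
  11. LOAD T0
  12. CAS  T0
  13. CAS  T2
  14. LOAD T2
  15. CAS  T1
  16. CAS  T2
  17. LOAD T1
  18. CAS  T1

B

Tracing schedule B:
#1 T2 reads 5
#2 T1 reads 5
#3 T0 reads 5
#4 T1 CAS(5→6) writes; counter now 6
#5 T1 reads 6
#6 T1 CAS(6→7) writes; counter now 7
#7 T2 CAS(5→6) fails; counter now 7
#8 T1 reads 7
#9 T0 CAS(5→6) fails; counter now 7
#10 T0 reads 7
#11 T0 CAS(7→8) writes; counter now 8
#12 T0 reads 8
#13 T1 CAS(7→8) fails; counter now 8
#14 T2 reads 8
#15 T0 CAS(8→9) writes; counter now 9
#16 T2 CAS(8→9) fails; counter now 9
#17 T2 reads 9
#18 T2 CAS(9→10) writes; counter now 10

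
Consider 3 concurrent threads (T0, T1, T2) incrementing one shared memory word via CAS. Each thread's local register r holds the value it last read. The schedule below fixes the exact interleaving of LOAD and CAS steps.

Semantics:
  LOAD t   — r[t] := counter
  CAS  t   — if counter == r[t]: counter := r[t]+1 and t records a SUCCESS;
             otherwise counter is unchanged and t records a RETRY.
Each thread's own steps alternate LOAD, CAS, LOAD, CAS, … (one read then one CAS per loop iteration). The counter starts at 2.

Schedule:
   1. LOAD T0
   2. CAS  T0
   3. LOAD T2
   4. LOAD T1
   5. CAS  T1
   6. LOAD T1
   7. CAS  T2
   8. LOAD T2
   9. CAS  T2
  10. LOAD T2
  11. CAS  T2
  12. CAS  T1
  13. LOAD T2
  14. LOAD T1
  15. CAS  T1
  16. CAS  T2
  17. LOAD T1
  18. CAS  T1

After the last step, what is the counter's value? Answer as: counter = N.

1. LOAD T0 → mem=2 r[T0]=2 [LOAD]
2. CAS T0 → mem=3 r[T0]=2 [OK]
3. LOAD T2 → mem=3 r[T2]=3 [LOAD]
4. LOAD T1 → mem=3 r[T1]=3 [LOAD]
5. CAS T1 → mem=4 r[T1]=3 [OK]
6. LOAD T1 → mem=4 r[T1]=4 [LOAD]
7. CAS T2 → mem=4 r[T2]=3 [RETRY]
8. LOAD T2 → mem=4 r[T2]=4 [LOAD]
9. CAS T2 → mem=5 r[T2]=4 [OK]
10. LOAD T2 → mem=5 r[T2]=5 [LOAD]
11. CAS T2 → mem=6 r[T2]=5 [OK]
12. CAS T1 → mem=6 r[T1]=4 [RETRY]
13. LOAD T2 → mem=6 r[T2]=6 [LOAD]
14. LOAD T1 → mem=6 r[T1]=6 [LOAD]
15. CAS T1 → mem=7 r[T1]=6 [OK]
16. CAS T2 → mem=7 r[T2]=6 [RETRY]
17. LOAD T1 → mem=7 r[T1]=7 [LOAD]
18. CAS T1 → mem=8 r[T1]=7 [OK]

counter = 8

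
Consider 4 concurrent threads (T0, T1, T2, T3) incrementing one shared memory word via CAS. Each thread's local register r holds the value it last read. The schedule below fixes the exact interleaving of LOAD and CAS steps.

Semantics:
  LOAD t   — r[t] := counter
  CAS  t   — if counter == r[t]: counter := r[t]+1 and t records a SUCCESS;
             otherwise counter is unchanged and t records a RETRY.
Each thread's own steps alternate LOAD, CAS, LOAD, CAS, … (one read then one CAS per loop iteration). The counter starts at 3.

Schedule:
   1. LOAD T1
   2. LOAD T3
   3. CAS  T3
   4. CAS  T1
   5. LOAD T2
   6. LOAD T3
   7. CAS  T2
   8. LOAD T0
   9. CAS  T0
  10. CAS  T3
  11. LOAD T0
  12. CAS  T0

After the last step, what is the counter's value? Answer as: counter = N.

counter = 7

1. LOAD T1 → mem=3 r[T1]=3 [LOAD]
2. LOAD T3 → mem=3 r[T3]=3 [LOAD]
3. CAS T3 → mem=4 r[T3]=3 [OK]
4. CAS T1 → mem=4 r[T1]=3 [RETRY]
5. LOAD T2 → mem=4 r[T2]=4 [LOAD]
6. LOAD T3 → mem=4 r[T3]=4 [LOAD]
7. CAS T2 → mem=5 r[T2]=4 [OK]
8. LOAD T0 → mem=5 r[T0]=5 [LOAD]
9. CAS T0 → mem=6 r[T0]=5 [OK]
10. CAS T3 → mem=6 r[T3]=4 [RETRY]
11. LOAD T0 → mem=6 r[T0]=6 [LOAD]
12. CAS T0 → mem=7 r[T0]=6 [OK]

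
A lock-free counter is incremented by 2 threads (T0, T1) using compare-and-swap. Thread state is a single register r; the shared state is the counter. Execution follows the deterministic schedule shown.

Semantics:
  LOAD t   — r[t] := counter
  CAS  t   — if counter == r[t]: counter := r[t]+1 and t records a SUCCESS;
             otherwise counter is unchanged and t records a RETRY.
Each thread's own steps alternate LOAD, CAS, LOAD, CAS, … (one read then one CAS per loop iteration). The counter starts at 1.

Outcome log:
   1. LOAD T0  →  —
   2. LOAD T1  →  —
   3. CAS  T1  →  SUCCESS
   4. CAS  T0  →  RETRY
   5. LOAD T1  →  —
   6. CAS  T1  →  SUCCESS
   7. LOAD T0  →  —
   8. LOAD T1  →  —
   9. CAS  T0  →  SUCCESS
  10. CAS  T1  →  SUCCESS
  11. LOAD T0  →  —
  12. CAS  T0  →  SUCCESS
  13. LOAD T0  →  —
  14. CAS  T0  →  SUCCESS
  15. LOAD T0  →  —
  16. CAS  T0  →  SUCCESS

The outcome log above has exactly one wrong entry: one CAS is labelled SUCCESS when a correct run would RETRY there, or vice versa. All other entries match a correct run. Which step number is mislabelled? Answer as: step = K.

step = 10

Correct run:
#1 T0 reads 1
#2 T1 reads 1
#3 T1 CAS(1→2) writes; counter now 2
#4 T0 CAS(1→2) fails; counter now 2
#5 T1 reads 2
#6 T1 CAS(2→3) writes; counter now 3
#7 T0 reads 3
#8 T1 reads 3
#9 T0 CAS(3→4) writes; counter now 4
#10 T1 CAS(3→4) fails; counter now 4
#11 T0 reads 4
#12 T0 CAS(4→5) writes; counter now 5
#13 T0 reads 5
#14 T0 CAS(5→6) writes; counter now 6
#15 T0 reads 6
#16 T0 CAS(6→7) writes; counter now 7
Mismatch at 10.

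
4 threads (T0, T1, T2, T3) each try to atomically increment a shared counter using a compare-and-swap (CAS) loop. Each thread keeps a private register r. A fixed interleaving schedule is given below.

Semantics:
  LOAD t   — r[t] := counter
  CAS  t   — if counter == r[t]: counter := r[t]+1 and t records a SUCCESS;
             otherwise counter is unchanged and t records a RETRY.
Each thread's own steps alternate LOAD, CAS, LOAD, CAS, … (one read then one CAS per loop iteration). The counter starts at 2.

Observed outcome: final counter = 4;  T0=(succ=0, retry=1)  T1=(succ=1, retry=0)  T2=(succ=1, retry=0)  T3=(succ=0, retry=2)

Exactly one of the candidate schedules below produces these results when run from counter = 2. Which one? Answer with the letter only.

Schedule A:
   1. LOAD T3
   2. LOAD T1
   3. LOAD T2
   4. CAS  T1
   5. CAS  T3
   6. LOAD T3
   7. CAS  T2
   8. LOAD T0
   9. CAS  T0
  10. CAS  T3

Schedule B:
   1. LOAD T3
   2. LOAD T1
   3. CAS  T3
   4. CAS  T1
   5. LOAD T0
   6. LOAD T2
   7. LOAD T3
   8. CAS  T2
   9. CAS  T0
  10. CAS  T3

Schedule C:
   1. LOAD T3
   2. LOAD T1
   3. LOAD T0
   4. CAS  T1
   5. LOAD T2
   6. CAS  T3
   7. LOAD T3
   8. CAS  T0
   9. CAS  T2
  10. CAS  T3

C

Tracing schedule C:
1. LOAD T3 → mem=2 r[T3]=2 [LOAD]
2. LOAD T1 → mem=2 r[T1]=2 [LOAD]
3. LOAD T0 → mem=2 r[T0]=2 [LOAD]
4. CAS T1 → mem=3 r[T1]=2 [OK]
5. LOAD T2 → mem=3 r[T2]=3 [LOAD]
6. CAS T3 → mem=3 r[T3]=2 [RETRY]
7. LOAD T3 → mem=3 r[T3]=3 [LOAD]
8. CAS T0 → mem=3 r[T0]=2 [RETRY]
9. CAS T2 → mem=4 r[T2]=3 [OK]
10. CAS T3 → mem=4 r[T3]=3 [RETRY]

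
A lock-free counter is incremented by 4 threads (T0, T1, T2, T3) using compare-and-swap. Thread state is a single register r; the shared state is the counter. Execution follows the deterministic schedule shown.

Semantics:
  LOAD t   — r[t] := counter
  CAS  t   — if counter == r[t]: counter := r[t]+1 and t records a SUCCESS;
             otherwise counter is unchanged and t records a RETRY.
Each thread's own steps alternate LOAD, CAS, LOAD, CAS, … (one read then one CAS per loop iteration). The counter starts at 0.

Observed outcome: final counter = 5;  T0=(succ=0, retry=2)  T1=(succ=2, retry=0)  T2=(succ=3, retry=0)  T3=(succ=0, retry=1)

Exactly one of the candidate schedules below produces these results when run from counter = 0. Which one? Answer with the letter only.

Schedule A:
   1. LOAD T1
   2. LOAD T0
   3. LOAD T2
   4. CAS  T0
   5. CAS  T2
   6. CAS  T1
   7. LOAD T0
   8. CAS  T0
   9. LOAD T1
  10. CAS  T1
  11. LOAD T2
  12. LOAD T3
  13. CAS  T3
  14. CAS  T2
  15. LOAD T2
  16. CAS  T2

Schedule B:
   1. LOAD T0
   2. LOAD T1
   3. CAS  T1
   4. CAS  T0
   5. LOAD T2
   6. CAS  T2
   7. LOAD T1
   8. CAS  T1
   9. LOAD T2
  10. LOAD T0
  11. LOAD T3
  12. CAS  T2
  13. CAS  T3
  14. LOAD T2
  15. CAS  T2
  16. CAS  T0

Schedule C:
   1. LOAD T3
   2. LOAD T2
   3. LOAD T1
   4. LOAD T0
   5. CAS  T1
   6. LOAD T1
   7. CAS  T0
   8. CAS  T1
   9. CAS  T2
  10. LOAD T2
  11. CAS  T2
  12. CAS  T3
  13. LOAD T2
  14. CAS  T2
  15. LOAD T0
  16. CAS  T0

B

Tracing schedule B:
step 1: T0 LOAD ⇒ load; ctr=0 reg=0
step 2: T1 LOAD ⇒ load; ctr=0 reg=0
step 3: T1 CAS ⇒ ok; ctr=1 reg=0
step 4: T0 CAS ⇒ retry; ctr=1 reg=0
step 5: T2 LOAD ⇒ load; ctr=1 reg=1
step 6: T2 CAS ⇒ ok; ctr=2 reg=1
step 7: T1 LOAD ⇒ load; ctr=2 reg=2
step 8: T1 CAS ⇒ ok; ctr=3 reg=2
step 9: T2 LOAD ⇒ load; ctr=3 reg=3
step 10: T0 LOAD ⇒ load; ctr=3 reg=3
step 11: T3 LOAD ⇒ load; ctr=3 reg=3
step 12: T2 CAS ⇒ ok; ctr=4 reg=3
step 13: T3 CAS ⇒ retry; ctr=4 reg=3
step 14: T2 LOAD ⇒ load; ctr=4 reg=4
step 15: T2 CAS ⇒ ok; ctr=5 reg=4
step 16: T0 CAS ⇒ retry; ctr=5 reg=3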